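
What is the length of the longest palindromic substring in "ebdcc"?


Input: "ebdcc"
Checking substrings for palindromes:
  [3:5] "cc" (len 2) => palindrome
Longest palindromic substring: "cc" with length 2

2


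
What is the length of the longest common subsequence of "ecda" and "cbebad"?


LCS of "ecda" and "cbebad"
DP table:
           c    b    e    b    a    d
      0    0    0    0    0    0    0
  e   0    0    0    1    1    1    1
  c   0    1    1    1    1    1    1
  d   0    1    1    1    1    1    2
  a   0    1    1    1    1    2    2
LCS length = dp[4][6] = 2

2


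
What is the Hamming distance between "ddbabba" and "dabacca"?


Comparing "ddbabba" and "dabacca" position by position:
  Position 0: 'd' vs 'd' => same
  Position 1: 'd' vs 'a' => differ
  Position 2: 'b' vs 'b' => same
  Position 3: 'a' vs 'a' => same
  Position 4: 'b' vs 'c' => differ
  Position 5: 'b' vs 'c' => differ
  Position 6: 'a' vs 'a' => same
Total differences (Hamming distance): 3

3


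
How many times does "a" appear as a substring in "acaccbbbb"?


Searching for "a" in "acaccbbbb"
Scanning each position:
  Position 0: "a" => MATCH
  Position 1: "c" => no
  Position 2: "a" => MATCH
  Position 3: "c" => no
  Position 4: "c" => no
  Position 5: "b" => no
  Position 6: "b" => no
  Position 7: "b" => no
  Position 8: "b" => no
Total occurrences: 2

2


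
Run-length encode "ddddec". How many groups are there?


Input: ddddec
Scanning for consecutive runs:
  Group 1: 'd' x 4 (positions 0-3)
  Group 2: 'e' x 1 (positions 4-4)
  Group 3: 'c' x 1 (positions 5-5)
Total groups: 3

3


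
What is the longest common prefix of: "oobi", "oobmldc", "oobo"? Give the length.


Words: oobi, oobmldc, oobo
  Position 0: all 'o' => match
  Position 1: all 'o' => match
  Position 2: all 'b' => match
  Position 3: ('i', 'm', 'o') => mismatch, stop
LCP = "oob" (length 3)

3


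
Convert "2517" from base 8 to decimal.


Input: "2517" in base 8
Positional expansion:
  Digit '2' (value 2) x 8^3 = 1024
  Digit '5' (value 5) x 8^2 = 320
  Digit '1' (value 1) x 8^1 = 8
  Digit '7' (value 7) x 8^0 = 7
Sum = 1359

1359


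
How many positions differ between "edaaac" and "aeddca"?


Comparing "edaaac" and "aeddca" position by position:
  Position 0: 'e' vs 'a' => DIFFER
  Position 1: 'd' vs 'e' => DIFFER
  Position 2: 'a' vs 'd' => DIFFER
  Position 3: 'a' vs 'd' => DIFFER
  Position 4: 'a' vs 'c' => DIFFER
  Position 5: 'c' vs 'a' => DIFFER
Positions that differ: 6

6


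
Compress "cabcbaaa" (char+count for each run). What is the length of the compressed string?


Input: cabcbaaa
Runs:
  'c' x 1 => "c1"
  'a' x 1 => "a1"
  'b' x 1 => "b1"
  'c' x 1 => "c1"
  'b' x 1 => "b1"
  'a' x 3 => "a3"
Compressed: "c1a1b1c1b1a3"
Compressed length: 12

12


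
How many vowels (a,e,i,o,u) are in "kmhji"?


Input: kmhji
Checking each character:
  'k' at position 0: consonant
  'm' at position 1: consonant
  'h' at position 2: consonant
  'j' at position 3: consonant
  'i' at position 4: vowel (running total: 1)
Total vowels: 1

1


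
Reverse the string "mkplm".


Input: mkplm
Reading characters right to left:
  Position 4: 'm'
  Position 3: 'l'
  Position 2: 'p'
  Position 1: 'k'
  Position 0: 'm'
Reversed: mlpkm

mlpkm


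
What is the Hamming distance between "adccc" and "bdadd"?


Comparing "adccc" and "bdadd" position by position:
  Position 0: 'a' vs 'b' => differ
  Position 1: 'd' vs 'd' => same
  Position 2: 'c' vs 'a' => differ
  Position 3: 'c' vs 'd' => differ
  Position 4: 'c' vs 'd' => differ
Total differences (Hamming distance): 4

4


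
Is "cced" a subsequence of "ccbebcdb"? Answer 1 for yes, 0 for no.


Check if "cced" is a subsequence of "ccbebcdb"
Greedy scan:
  Position 0 ('c'): matches sub[0] = 'c'
  Position 1 ('c'): matches sub[1] = 'c'
  Position 2 ('b'): no match needed
  Position 3 ('e'): matches sub[2] = 'e'
  Position 4 ('b'): no match needed
  Position 5 ('c'): no match needed
  Position 6 ('d'): matches sub[3] = 'd'
  Position 7 ('b'): no match needed
All 4 characters matched => is a subsequence

1


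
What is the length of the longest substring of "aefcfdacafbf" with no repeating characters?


Input: "aefcfdacafbf"
Sliding window (track last position of each char):
  Position 0 ('a'): window [0,0] length 1 -- new best
  Position 1 ('e'): window [0,1] length 2 -- new best
  Position 2 ('f'): window [0,2] length 3 -- new best
  Position 3 ('c'): window [0,3] length 4 -- new best
  Position 4 ('f'): repeat (last at 2), move window start to 3
  Position 4 ('f'): window [3,4] length 2
  Position 5 ('d'): window [3,5] length 3
  Position 6 ('a'): window [3,6] length 4
  Position 7 ('c'): repeat (last at 3), move window start to 4
  Position 7 ('c'): window [4,7] length 4
  Position 8 ('a'): repeat (last at 6), move window start to 7
  Position 8 ('a'): window [7,8] length 2
  Position 9 ('f'): window [7,9] length 3
  Position 10 ('b'): window [7,10] length 4
  Position 11 ('f'): repeat (last at 9), move window start to 10
  Position 11 ('f'): window [10,11] length 2
Longest substring with no repeats: "aefc" with length 4

4


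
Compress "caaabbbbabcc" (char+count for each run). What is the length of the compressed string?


Input: caaabbbbabcc
Runs:
  'c' x 1 => "c1"
  'a' x 3 => "a3"
  'b' x 4 => "b4"
  'a' x 1 => "a1"
  'b' x 1 => "b1"
  'c' x 2 => "c2"
Compressed: "c1a3b4a1b1c2"
Compressed length: 12

12


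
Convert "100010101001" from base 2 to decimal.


Input: "100010101001" in base 2
Positional expansion:
  Digit '1' (value 1) x 2^11 = 2048
  Digit '0' (value 0) x 2^10 = 0
  Digit '0' (value 0) x 2^9 = 0
  Digit '0' (value 0) x 2^8 = 0
  Digit '1' (value 1) x 2^7 = 128
  Digit '0' (value 0) x 2^6 = 0
  Digit '1' (value 1) x 2^5 = 32
  Digit '0' (value 0) x 2^4 = 0
  Digit '1' (value 1) x 2^3 = 8
  Digit '0' (value 0) x 2^2 = 0
  Digit '0' (value 0) x 2^1 = 0
  Digit '1' (value 1) x 2^0 = 1
Sum = 2217

2217


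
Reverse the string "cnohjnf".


Input: cnohjnf
Reading characters right to left:
  Position 6: 'f'
  Position 5: 'n'
  Position 4: 'j'
  Position 3: 'h'
  Position 2: 'o'
  Position 1: 'n'
  Position 0: 'c'
Reversed: fnjhonc

fnjhonc


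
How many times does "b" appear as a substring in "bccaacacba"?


Searching for "b" in "bccaacacba"
Scanning each position:
  Position 0: "b" => MATCH
  Position 1: "c" => no
  Position 2: "c" => no
  Position 3: "a" => no
  Position 4: "a" => no
  Position 5: "c" => no
  Position 6: "a" => no
  Position 7: "c" => no
  Position 8: "b" => MATCH
  Position 9: "a" => no
Total occurrences: 2

2


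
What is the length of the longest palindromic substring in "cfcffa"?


Input: "cfcffa"
Checking substrings for palindromes:
  [0:3] "cfc" (len 3) => palindrome
  [1:4] "fcf" (len 3) => palindrome
  [3:5] "ff" (len 2) => palindrome
Longest palindromic substring: "cfc" with length 3

3


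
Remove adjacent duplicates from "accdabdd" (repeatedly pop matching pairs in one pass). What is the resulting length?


Input: accdabdd
Stack-based adjacent duplicate removal:
  Read 'a': push. Stack: a
  Read 'c': push. Stack: ac
  Read 'c': matches stack top 'c' => pop. Stack: a
  Read 'd': push. Stack: ad
  Read 'a': push. Stack: ada
  Read 'b': push. Stack: adab
  Read 'd': push. Stack: adabd
  Read 'd': matches stack top 'd' => pop. Stack: adab
Final stack: "adab" (length 4)

4


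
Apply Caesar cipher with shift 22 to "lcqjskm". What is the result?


Caesar cipher: shift "lcqjskm" by 22
  'l' (pos 11) + 22 = pos 7 = 'h'
  'c' (pos 2) + 22 = pos 24 = 'y'
  'q' (pos 16) + 22 = pos 12 = 'm'
  'j' (pos 9) + 22 = pos 5 = 'f'
  's' (pos 18) + 22 = pos 14 = 'o'
  'k' (pos 10) + 22 = pos 6 = 'g'
  'm' (pos 12) + 22 = pos 8 = 'i'
Result: hymfogi

hymfogi


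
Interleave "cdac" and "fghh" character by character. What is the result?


Interleaving "cdac" and "fghh":
  Position 0: 'c' from first, 'f' from second => "cf"
  Position 1: 'd' from first, 'g' from second => "dg"
  Position 2: 'a' from first, 'h' from second => "ah"
  Position 3: 'c' from first, 'h' from second => "ch"
Result: cfdgahch

cfdgahch


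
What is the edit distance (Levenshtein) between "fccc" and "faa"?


Computing edit distance: "fccc" -> "faa"
DP table:
           f    a    a
      0    1    2    3
  f   1    0    1    2
  c   2    1    1    2
  c   3    2    2    2
  c   4    3    3    3
Edit distance = dp[4][3] = 3

3


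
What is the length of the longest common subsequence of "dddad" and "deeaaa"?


LCS of "dddad" and "deeaaa"
DP table:
           d    e    e    a    a    a
      0    0    0    0    0    0    0
  d   0    1    1    1    1    1    1
  d   0    1    1    1    1    1    1
  d   0    1    1    1    1    1    1
  a   0    1    1    1    2    2    2
  d   0    1    1    1    2    2    2
LCS length = dp[5][6] = 2

2


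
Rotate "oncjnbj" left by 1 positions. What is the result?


Input: "oncjnbj", rotate left by 1
First 1 characters: "o"
Remaining characters: "ncjnbj"
Concatenate remaining + first: "ncjnbj" + "o" = "ncjnbjo"

ncjnbjo


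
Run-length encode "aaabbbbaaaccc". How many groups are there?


Input: aaabbbbaaaccc
Scanning for consecutive runs:
  Group 1: 'a' x 3 (positions 0-2)
  Group 2: 'b' x 4 (positions 3-6)
  Group 3: 'a' x 3 (positions 7-9)
  Group 4: 'c' x 3 (positions 10-12)
Total groups: 4

4


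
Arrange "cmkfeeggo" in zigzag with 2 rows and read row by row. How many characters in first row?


Zigzag "cmkfeeggo" into 2 rows:
Placing characters:
  'c' => row 0
  'm' => row 1
  'k' => row 0
  'f' => row 1
  'e' => row 0
  'e' => row 1
  'g' => row 0
  'g' => row 1
  'o' => row 0
Rows:
  Row 0: "ckego"
  Row 1: "mfeg"
First row length: 5

5


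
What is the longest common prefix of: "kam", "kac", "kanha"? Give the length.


Words: kam, kac, kanha
  Position 0: all 'k' => match
  Position 1: all 'a' => match
  Position 2: ('m', 'c', 'n') => mismatch, stop
LCP = "ka" (length 2)

2


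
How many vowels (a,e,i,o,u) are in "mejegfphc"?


Input: mejegfphc
Checking each character:
  'm' at position 0: consonant
  'e' at position 1: vowel (running total: 1)
  'j' at position 2: consonant
  'e' at position 3: vowel (running total: 2)
  'g' at position 4: consonant
  'f' at position 5: consonant
  'p' at position 6: consonant
  'h' at position 7: consonant
  'c' at position 8: consonant
Total vowels: 2

2


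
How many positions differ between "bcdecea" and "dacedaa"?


Comparing "bcdecea" and "dacedaa" position by position:
  Position 0: 'b' vs 'd' => DIFFER
  Position 1: 'c' vs 'a' => DIFFER
  Position 2: 'd' vs 'c' => DIFFER
  Position 3: 'e' vs 'e' => same
  Position 4: 'c' vs 'd' => DIFFER
  Position 5: 'e' vs 'a' => DIFFER
  Position 6: 'a' vs 'a' => same
Positions that differ: 5

5


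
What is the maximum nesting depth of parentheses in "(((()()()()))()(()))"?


Input: "(((()()()()))()(()))"
Tracking depth:
  Position 0 '(': depth becomes 1
  Position 1 '(': depth becomes 2
  Position 2 '(': depth becomes 3
  Position 3 '(': depth becomes 4
  Position 4 ')': depth becomes 3
  Position 5 '(': depth becomes 4
  Position 6 ')': depth becomes 3
  Position 7 '(': depth becomes 4
  Position 8 ')': depth becomes 3
  Position 9 '(': depth becomes 4
  Position 10 ')': depth becomes 3
  Position 11 ')': depth becomes 2
  Position 12 ')': depth becomes 1
  Position 13 '(': depth becomes 2
  Position 14 ')': depth becomes 1
  Position 15 '(': depth becomes 2
  Position 16 '(': depth becomes 3
  Position 17 ')': depth becomes 2
  Position 18 ')': depth becomes 1
  Position 19 ')': depth becomes 0
Maximum depth reached: 4

4


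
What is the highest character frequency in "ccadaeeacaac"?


Input: ccadaeeacaac
Character counts:
  'a': 5
  'c': 4
  'd': 1
  'e': 2
Maximum frequency: 5

5


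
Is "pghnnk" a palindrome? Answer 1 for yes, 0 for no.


Input: pghnnk
Reversed: knnhgp
  Compare pos 0 ('p') with pos 5 ('k'): MISMATCH
  Compare pos 1 ('g') with pos 4 ('n'): MISMATCH
  Compare pos 2 ('h') with pos 3 ('n'): MISMATCH
Result: not a palindrome

0


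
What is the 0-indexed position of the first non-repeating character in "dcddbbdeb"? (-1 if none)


Input: dcddbbdeb
Character frequencies:
  'b': 3
  'c': 1
  'd': 4
  'e': 1
Scanning left to right for freq == 1:
  Position 0 ('d'): freq=4, skip
  Position 1 ('c'): unique! => answer = 1

1


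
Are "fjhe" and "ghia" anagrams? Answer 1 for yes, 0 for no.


Strings: "fjhe", "ghia"
Sorted first:  efhj
Sorted second: aghi
Differ at position 0: 'e' vs 'a' => not anagrams

0


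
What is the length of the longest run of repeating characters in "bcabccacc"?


Input: "bcabccacc"
Scanning for longest run:
  Position 1 ('c'): new char, reset run to 1
  Position 2 ('a'): new char, reset run to 1
  Position 3 ('b'): new char, reset run to 1
  Position 4 ('c'): new char, reset run to 1
  Position 5 ('c'): continues run of 'c', length=2
  Position 6 ('a'): new char, reset run to 1
  Position 7 ('c'): new char, reset run to 1
  Position 8 ('c'): continues run of 'c', length=2
Longest run: 'c' with length 2

2


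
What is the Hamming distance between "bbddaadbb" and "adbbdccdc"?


Comparing "bbddaadbb" and "adbbdccdc" position by position:
  Position 0: 'b' vs 'a' => differ
  Position 1: 'b' vs 'd' => differ
  Position 2: 'd' vs 'b' => differ
  Position 3: 'd' vs 'b' => differ
  Position 4: 'a' vs 'd' => differ
  Position 5: 'a' vs 'c' => differ
  Position 6: 'd' vs 'c' => differ
  Position 7: 'b' vs 'd' => differ
  Position 8: 'b' vs 'c' => differ
Total differences (Hamming distance): 9

9


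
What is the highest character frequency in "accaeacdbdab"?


Input: accaeacdbdab
Character counts:
  'a': 4
  'b': 2
  'c': 3
  'd': 2
  'e': 1
Maximum frequency: 4

4


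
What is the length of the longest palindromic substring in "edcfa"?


Input: "edcfa"
Checking substrings for palindromes:
  No multi-char palindromic substrings found
Longest palindromic substring: "e" with length 1

1


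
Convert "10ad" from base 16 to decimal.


Input: "10ad" in base 16
Positional expansion:
  Digit '1' (value 1) x 16^3 = 4096
  Digit '0' (value 0) x 16^2 = 0
  Digit 'a' (value 10) x 16^1 = 160
  Digit 'd' (value 13) x 16^0 = 13
Sum = 4269

4269


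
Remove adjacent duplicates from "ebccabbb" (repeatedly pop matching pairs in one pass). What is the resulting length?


Input: ebccabbb
Stack-based adjacent duplicate removal:
  Read 'e': push. Stack: e
  Read 'b': push. Stack: eb
  Read 'c': push. Stack: ebc
  Read 'c': matches stack top 'c' => pop. Stack: eb
  Read 'a': push. Stack: eba
  Read 'b': push. Stack: ebab
  Read 'b': matches stack top 'b' => pop. Stack: eba
  Read 'b': push. Stack: ebab
Final stack: "ebab" (length 4)

4


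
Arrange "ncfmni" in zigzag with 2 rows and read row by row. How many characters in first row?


Zigzag "ncfmni" into 2 rows:
Placing characters:
  'n' => row 0
  'c' => row 1
  'f' => row 0
  'm' => row 1
  'n' => row 0
  'i' => row 1
Rows:
  Row 0: "nfn"
  Row 1: "cmi"
First row length: 3

3


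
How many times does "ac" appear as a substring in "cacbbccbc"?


Searching for "ac" in "cacbbccbc"
Scanning each position:
  Position 0: "ca" => no
  Position 1: "ac" => MATCH
  Position 2: "cb" => no
  Position 3: "bb" => no
  Position 4: "bc" => no
  Position 5: "cc" => no
  Position 6: "cb" => no
  Position 7: "bc" => no
Total occurrences: 1

1


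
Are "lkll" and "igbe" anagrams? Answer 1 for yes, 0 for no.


Strings: "lkll", "igbe"
Sorted first:  klll
Sorted second: begi
Differ at position 0: 'k' vs 'b' => not anagrams

0


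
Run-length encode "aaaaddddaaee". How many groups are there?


Input: aaaaddddaaee
Scanning for consecutive runs:
  Group 1: 'a' x 4 (positions 0-3)
  Group 2: 'd' x 4 (positions 4-7)
  Group 3: 'a' x 2 (positions 8-9)
  Group 4: 'e' x 2 (positions 10-11)
Total groups: 4

4


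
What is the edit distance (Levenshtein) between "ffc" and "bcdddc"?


Computing edit distance: "ffc" -> "bcdddc"
DP table:
           b    c    d    d    d    c
      0    1    2    3    4    5    6
  f   1    1    2    3    4    5    6
  f   2    2    2    3    4    5    6
  c   3    3    2    3    4    5    5
Edit distance = dp[3][6] = 5

5


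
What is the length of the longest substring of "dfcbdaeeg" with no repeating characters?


Input: "dfcbdaeeg"
Sliding window (track last position of each char):
  Position 0 ('d'): window [0,0] length 1 -- new best
  Position 1 ('f'): window [0,1] length 2 -- new best
  Position 2 ('c'): window [0,2] length 3 -- new best
  Position 3 ('b'): window [0,3] length 4 -- new best
  Position 4 ('d'): repeat (last at 0), move window start to 1
  Position 4 ('d'): window [1,4] length 4
  Position 5 ('a'): window [1,5] length 5 -- new best
  Position 6 ('e'): window [1,6] length 6 -- new best
  Position 7 ('e'): repeat (last at 6), move window start to 7
  Position 7 ('e'): window [7,7] length 1
  Position 8 ('g'): window [7,8] length 2
Longest substring with no repeats: "fcbdae" with length 6

6


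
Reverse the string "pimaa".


Input: pimaa
Reading characters right to left:
  Position 4: 'a'
  Position 3: 'a'
  Position 2: 'm'
  Position 1: 'i'
  Position 0: 'p'
Reversed: aamip

aamip


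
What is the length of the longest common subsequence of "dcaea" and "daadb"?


LCS of "dcaea" and "daadb"
DP table:
           d    a    a    d    b
      0    0    0    0    0    0
  d   0    1    1    1    1    1
  c   0    1    1    1    1    1
  a   0    1    2    2    2    2
  e   0    1    2    2    2    2
  a   0    1    2    3    3    3
LCS length = dp[5][5] = 3

3


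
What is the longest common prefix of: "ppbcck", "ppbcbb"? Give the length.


Words: ppbcck, ppbcbb
  Position 0: all 'p' => match
  Position 1: all 'p' => match
  Position 2: all 'b' => match
  Position 3: all 'c' => match
  Position 4: ('c', 'b') => mismatch, stop
LCP = "ppbc" (length 4)

4


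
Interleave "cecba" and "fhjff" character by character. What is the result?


Interleaving "cecba" and "fhjff":
  Position 0: 'c' from first, 'f' from second => "cf"
  Position 1: 'e' from first, 'h' from second => "eh"
  Position 2: 'c' from first, 'j' from second => "cj"
  Position 3: 'b' from first, 'f' from second => "bf"
  Position 4: 'a' from first, 'f' from second => "af"
Result: cfehcjbfaf

cfehcjbfaf


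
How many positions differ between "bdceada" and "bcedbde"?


Comparing "bdceada" and "bcedbde" position by position:
  Position 0: 'b' vs 'b' => same
  Position 1: 'd' vs 'c' => DIFFER
  Position 2: 'c' vs 'e' => DIFFER
  Position 3: 'e' vs 'd' => DIFFER
  Position 4: 'a' vs 'b' => DIFFER
  Position 5: 'd' vs 'd' => same
  Position 6: 'a' vs 'e' => DIFFER
Positions that differ: 5

5


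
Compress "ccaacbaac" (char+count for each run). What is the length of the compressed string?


Input: ccaacbaac
Runs:
  'c' x 2 => "c2"
  'a' x 2 => "a2"
  'c' x 1 => "c1"
  'b' x 1 => "b1"
  'a' x 2 => "a2"
  'c' x 1 => "c1"
Compressed: "c2a2c1b1a2c1"
Compressed length: 12

12


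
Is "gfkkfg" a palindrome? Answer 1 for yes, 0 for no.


Input: gfkkfg
Reversed: gfkkfg
  Compare pos 0 ('g') with pos 5 ('g'): match
  Compare pos 1 ('f') with pos 4 ('f'): match
  Compare pos 2 ('k') with pos 3 ('k'): match
Result: palindrome

1


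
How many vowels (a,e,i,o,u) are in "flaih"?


Input: flaih
Checking each character:
  'f' at position 0: consonant
  'l' at position 1: consonant
  'a' at position 2: vowel (running total: 1)
  'i' at position 3: vowel (running total: 2)
  'h' at position 4: consonant
Total vowels: 2

2


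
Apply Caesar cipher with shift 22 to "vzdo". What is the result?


Caesar cipher: shift "vzdo" by 22
  'v' (pos 21) + 22 = pos 17 = 'r'
  'z' (pos 25) + 22 = pos 21 = 'v'
  'd' (pos 3) + 22 = pos 25 = 'z'
  'o' (pos 14) + 22 = pos 10 = 'k'
Result: rvzk

rvzk


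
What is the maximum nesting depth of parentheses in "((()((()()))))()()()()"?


Input: "((()((()()))))()()()()"
Tracking depth:
  Position 0 '(': depth becomes 1
  Position 1 '(': depth becomes 2
  Position 2 '(': depth becomes 3
  Position 3 ')': depth becomes 2
  Position 4 '(': depth becomes 3
  Position 5 '(': depth becomes 4
  Position 6 '(': depth becomes 5
  Position 7 ')': depth becomes 4
  Position 8 '(': depth becomes 5
  Position 9 ')': depth becomes 4
  Position 10 ')': depth becomes 3
  Position 11 ')': depth becomes 2
  Position 12 ')': depth becomes 1
  Position 13 ')': depth becomes 0
  Position 14 '(': depth becomes 1
  Position 15 ')': depth becomes 0
  Position 16 '(': depth becomes 1
  Position 17 ')': depth becomes 0
  Position 18 '(': depth becomes 1
  Position 19 ')': depth becomes 0
  Position 20 '(': depth becomes 1
  Position 21 ')': depth becomes 0
Maximum depth reached: 5

5


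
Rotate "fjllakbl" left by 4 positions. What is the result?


Input: "fjllakbl", rotate left by 4
First 4 characters: "fjll"
Remaining characters: "akbl"
Concatenate remaining + first: "akbl" + "fjll" = "akblfjll"

akblfjll


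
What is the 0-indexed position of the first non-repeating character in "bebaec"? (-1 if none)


Input: bebaec
Character frequencies:
  'a': 1
  'b': 2
  'c': 1
  'e': 2
Scanning left to right for freq == 1:
  Position 0 ('b'): freq=2, skip
  Position 1 ('e'): freq=2, skip
  Position 2 ('b'): freq=2, skip
  Position 3 ('a'): unique! => answer = 3

3


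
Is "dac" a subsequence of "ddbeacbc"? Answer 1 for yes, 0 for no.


Check if "dac" is a subsequence of "ddbeacbc"
Greedy scan:
  Position 0 ('d'): matches sub[0] = 'd'
  Position 1 ('d'): no match needed
  Position 2 ('b'): no match needed
  Position 3 ('e'): no match needed
  Position 4 ('a'): matches sub[1] = 'a'
  Position 5 ('c'): matches sub[2] = 'c'
  Position 6 ('b'): no match needed
  Position 7 ('c'): no match needed
All 3 characters matched => is a subsequence

1


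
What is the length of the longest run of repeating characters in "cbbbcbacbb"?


Input: "cbbbcbacbb"
Scanning for longest run:
  Position 1 ('b'): new char, reset run to 1
  Position 2 ('b'): continues run of 'b', length=2
  Position 3 ('b'): continues run of 'b', length=3
  Position 4 ('c'): new char, reset run to 1
  Position 5 ('b'): new char, reset run to 1
  Position 6 ('a'): new char, reset run to 1
  Position 7 ('c'): new char, reset run to 1
  Position 8 ('b'): new char, reset run to 1
  Position 9 ('b'): continues run of 'b', length=2
Longest run: 'b' with length 3

3


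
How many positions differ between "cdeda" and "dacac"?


Comparing "cdeda" and "dacac" position by position:
  Position 0: 'c' vs 'd' => DIFFER
  Position 1: 'd' vs 'a' => DIFFER
  Position 2: 'e' vs 'c' => DIFFER
  Position 3: 'd' vs 'a' => DIFFER
  Position 4: 'a' vs 'c' => DIFFER
Positions that differ: 5

5


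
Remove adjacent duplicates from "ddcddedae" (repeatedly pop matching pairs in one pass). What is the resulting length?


Input: ddcddedae
Stack-based adjacent duplicate removal:
  Read 'd': push. Stack: d
  Read 'd': matches stack top 'd' => pop. Stack: (empty)
  Read 'c': push. Stack: c
  Read 'd': push. Stack: cd
  Read 'd': matches stack top 'd' => pop. Stack: c
  Read 'e': push. Stack: ce
  Read 'd': push. Stack: ced
  Read 'a': push. Stack: ceda
  Read 'e': push. Stack: cedae
Final stack: "cedae" (length 5)

5


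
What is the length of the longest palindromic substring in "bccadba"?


Input: "bccadba"
Checking substrings for palindromes:
  [1:3] "cc" (len 2) => palindrome
Longest palindromic substring: "cc" with length 2

2


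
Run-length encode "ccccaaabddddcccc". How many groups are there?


Input: ccccaaabddddcccc
Scanning for consecutive runs:
  Group 1: 'c' x 4 (positions 0-3)
  Group 2: 'a' x 3 (positions 4-6)
  Group 3: 'b' x 1 (positions 7-7)
  Group 4: 'd' x 4 (positions 8-11)
  Group 5: 'c' x 4 (positions 12-15)
Total groups: 5

5


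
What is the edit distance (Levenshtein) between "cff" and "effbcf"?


Computing edit distance: "cff" -> "effbcf"
DP table:
           e    f    f    b    c    f
      0    1    2    3    4    5    6
  c   1    1    2    3    4    4    5
  f   2    2    1    2    3    4    4
  f   3    3    2    1    2    3    4
Edit distance = dp[3][6] = 4

4


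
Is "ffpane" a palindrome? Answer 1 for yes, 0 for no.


Input: ffpane
Reversed: enapff
  Compare pos 0 ('f') with pos 5 ('e'): MISMATCH
  Compare pos 1 ('f') with pos 4 ('n'): MISMATCH
  Compare pos 2 ('p') with pos 3 ('a'): MISMATCH
Result: not a palindrome

0


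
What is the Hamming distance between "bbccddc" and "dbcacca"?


Comparing "bbccddc" and "dbcacca" position by position:
  Position 0: 'b' vs 'd' => differ
  Position 1: 'b' vs 'b' => same
  Position 2: 'c' vs 'c' => same
  Position 3: 'c' vs 'a' => differ
  Position 4: 'd' vs 'c' => differ
  Position 5: 'd' vs 'c' => differ
  Position 6: 'c' vs 'a' => differ
Total differences (Hamming distance): 5

5


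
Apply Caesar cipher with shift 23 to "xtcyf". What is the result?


Caesar cipher: shift "xtcyf" by 23
  'x' (pos 23) + 23 = pos 20 = 'u'
  't' (pos 19) + 23 = pos 16 = 'q'
  'c' (pos 2) + 23 = pos 25 = 'z'
  'y' (pos 24) + 23 = pos 21 = 'v'
  'f' (pos 5) + 23 = pos 2 = 'c'
Result: uqzvc

uqzvc


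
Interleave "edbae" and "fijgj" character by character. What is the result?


Interleaving "edbae" and "fijgj":
  Position 0: 'e' from first, 'f' from second => "ef"
  Position 1: 'd' from first, 'i' from second => "di"
  Position 2: 'b' from first, 'j' from second => "bj"
  Position 3: 'a' from first, 'g' from second => "ag"
  Position 4: 'e' from first, 'j' from second => "ej"
Result: efdibjagej

efdibjagej


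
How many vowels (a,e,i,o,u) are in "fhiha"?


Input: fhiha
Checking each character:
  'f' at position 0: consonant
  'h' at position 1: consonant
  'i' at position 2: vowel (running total: 1)
  'h' at position 3: consonant
  'a' at position 4: vowel (running total: 2)
Total vowels: 2

2


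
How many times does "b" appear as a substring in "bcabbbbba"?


Searching for "b" in "bcabbbbba"
Scanning each position:
  Position 0: "b" => MATCH
  Position 1: "c" => no
  Position 2: "a" => no
  Position 3: "b" => MATCH
  Position 4: "b" => MATCH
  Position 5: "b" => MATCH
  Position 6: "b" => MATCH
  Position 7: "b" => MATCH
  Position 8: "a" => no
Total occurrences: 6

6


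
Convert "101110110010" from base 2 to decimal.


Input: "101110110010" in base 2
Positional expansion:
  Digit '1' (value 1) x 2^11 = 2048
  Digit '0' (value 0) x 2^10 = 0
  Digit '1' (value 1) x 2^9 = 512
  Digit '1' (value 1) x 2^8 = 256
  Digit '1' (value 1) x 2^7 = 128
  Digit '0' (value 0) x 2^6 = 0
  Digit '1' (value 1) x 2^5 = 32
  Digit '1' (value 1) x 2^4 = 16
  Digit '0' (value 0) x 2^3 = 0
  Digit '0' (value 0) x 2^2 = 0
  Digit '1' (value 1) x 2^1 = 2
  Digit '0' (value 0) x 2^0 = 0
Sum = 2994

2994


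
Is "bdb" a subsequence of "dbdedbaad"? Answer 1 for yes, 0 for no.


Check if "bdb" is a subsequence of "dbdedbaad"
Greedy scan:
  Position 0 ('d'): no match needed
  Position 1 ('b'): matches sub[0] = 'b'
  Position 2 ('d'): matches sub[1] = 'd'
  Position 3 ('e'): no match needed
  Position 4 ('d'): no match needed
  Position 5 ('b'): matches sub[2] = 'b'
  Position 6 ('a'): no match needed
  Position 7 ('a'): no match needed
  Position 8 ('d'): no match needed
All 3 characters matched => is a subsequence

1


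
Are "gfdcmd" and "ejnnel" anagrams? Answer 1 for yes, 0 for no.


Strings: "gfdcmd", "ejnnel"
Sorted first:  cddfgm
Sorted second: eejlnn
Differ at position 0: 'c' vs 'e' => not anagrams

0


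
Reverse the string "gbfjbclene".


Input: gbfjbclene
Reading characters right to left:
  Position 9: 'e'
  Position 8: 'n'
  Position 7: 'e'
  Position 6: 'l'
  Position 5: 'c'
  Position 4: 'b'
  Position 3: 'j'
  Position 2: 'f'
  Position 1: 'b'
  Position 0: 'g'
Reversed: enelcbjfbg

enelcbjfbg


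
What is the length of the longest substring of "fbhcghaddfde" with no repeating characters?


Input: "fbhcghaddfde"
Sliding window (track last position of each char):
  Position 0 ('f'): window [0,0] length 1 -- new best
  Position 1 ('b'): window [0,1] length 2 -- new best
  Position 2 ('h'): window [0,2] length 3 -- new best
  Position 3 ('c'): window [0,3] length 4 -- new best
  Position 4 ('g'): window [0,4] length 5 -- new best
  Position 5 ('h'): repeat (last at 2), move window start to 3
  Position 5 ('h'): window [3,5] length 3
  Position 6 ('a'): window [3,6] length 4
  Position 7 ('d'): window [3,7] length 5
  Position 8 ('d'): repeat (last at 7), move window start to 8
  Position 8 ('d'): window [8,8] length 1
  Position 9 ('f'): window [8,9] length 2
  Position 10 ('d'): repeat (last at 8), move window start to 9
  Position 10 ('d'): window [9,10] length 2
  Position 11 ('e'): window [9,11] length 3
Longest substring with no repeats: "fbhcg" with length 5

5


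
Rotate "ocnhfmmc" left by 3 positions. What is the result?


Input: "ocnhfmmc", rotate left by 3
First 3 characters: "ocn"
Remaining characters: "hfmmc"
Concatenate remaining + first: "hfmmc" + "ocn" = "hfmmcocn"

hfmmcocn


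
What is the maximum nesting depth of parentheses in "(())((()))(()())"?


Input: "(())((()))(()())"
Tracking depth:
  Position 0 '(': depth becomes 1
  Position 1 '(': depth becomes 2
  Position 2 ')': depth becomes 1
  Position 3 ')': depth becomes 0
  Position 4 '(': depth becomes 1
  Position 5 '(': depth becomes 2
  Position 6 '(': depth becomes 3
  Position 7 ')': depth becomes 2
  Position 8 ')': depth becomes 1
  Position 9 ')': depth becomes 0
  Position 10 '(': depth becomes 1
  Position 11 '(': depth becomes 2
  Position 12 ')': depth becomes 1
  Position 13 '(': depth becomes 2
  Position 14 ')': depth becomes 1
  Position 15 ')': depth becomes 0
Maximum depth reached: 3

3


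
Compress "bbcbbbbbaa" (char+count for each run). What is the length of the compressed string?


Input: bbcbbbbbaa
Runs:
  'b' x 2 => "b2"
  'c' x 1 => "c1"
  'b' x 5 => "b5"
  'a' x 2 => "a2"
Compressed: "b2c1b5a2"
Compressed length: 8

8


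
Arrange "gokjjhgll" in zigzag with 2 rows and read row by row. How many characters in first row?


Zigzag "gokjjhgll" into 2 rows:
Placing characters:
  'g' => row 0
  'o' => row 1
  'k' => row 0
  'j' => row 1
  'j' => row 0
  'h' => row 1
  'g' => row 0
  'l' => row 1
  'l' => row 0
Rows:
  Row 0: "gkjgl"
  Row 1: "ojhl"
First row length: 5

5


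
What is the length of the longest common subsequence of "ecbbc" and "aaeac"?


LCS of "ecbbc" and "aaeac"
DP table:
           a    a    e    a    c
      0    0    0    0    0    0
  e   0    0    0    1    1    1
  c   0    0    0    1    1    2
  b   0    0    0    1    1    2
  b   0    0    0    1    1    2
  c   0    0    0    1    1    2
LCS length = dp[5][5] = 2

2


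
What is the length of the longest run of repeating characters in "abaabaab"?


Input: "abaabaab"
Scanning for longest run:
  Position 1 ('b'): new char, reset run to 1
  Position 2 ('a'): new char, reset run to 1
  Position 3 ('a'): continues run of 'a', length=2
  Position 4 ('b'): new char, reset run to 1
  Position 5 ('a'): new char, reset run to 1
  Position 6 ('a'): continues run of 'a', length=2
  Position 7 ('b'): new char, reset run to 1
Longest run: 'a' with length 2

2


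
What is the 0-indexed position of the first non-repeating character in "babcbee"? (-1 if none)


Input: babcbee
Character frequencies:
  'a': 1
  'b': 3
  'c': 1
  'e': 2
Scanning left to right for freq == 1:
  Position 0 ('b'): freq=3, skip
  Position 1 ('a'): unique! => answer = 1

1


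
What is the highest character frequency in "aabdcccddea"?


Input: aabdcccddea
Character counts:
  'a': 3
  'b': 1
  'c': 3
  'd': 3
  'e': 1
Maximum frequency: 3

3


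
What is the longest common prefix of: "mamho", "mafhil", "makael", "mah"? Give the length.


Words: mamho, mafhil, makael, mah
  Position 0: all 'm' => match
  Position 1: all 'a' => match
  Position 2: ('m', 'f', 'k', 'h') => mismatch, stop
LCP = "ma" (length 2)

2


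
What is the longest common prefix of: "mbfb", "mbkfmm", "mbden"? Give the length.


Words: mbfb, mbkfmm, mbden
  Position 0: all 'm' => match
  Position 1: all 'b' => match
  Position 2: ('f', 'k', 'd') => mismatch, stop
LCP = "mb" (length 2)

2


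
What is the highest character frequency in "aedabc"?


Input: aedabc
Character counts:
  'a': 2
  'b': 1
  'c': 1
  'd': 1
  'e': 1
Maximum frequency: 2

2


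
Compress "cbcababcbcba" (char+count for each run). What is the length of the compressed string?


Input: cbcababcbcba
Runs:
  'c' x 1 => "c1"
  'b' x 1 => "b1"
  'c' x 1 => "c1"
  'a' x 1 => "a1"
  'b' x 1 => "b1"
  'a' x 1 => "a1"
  'b' x 1 => "b1"
  'c' x 1 => "c1"
  'b' x 1 => "b1"
  'c' x 1 => "c1"
  'b' x 1 => "b1"
  'a' x 1 => "a1"
Compressed: "c1b1c1a1b1a1b1c1b1c1b1a1"
Compressed length: 24

24


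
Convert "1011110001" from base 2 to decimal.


Input: "1011110001" in base 2
Positional expansion:
  Digit '1' (value 1) x 2^9 = 512
  Digit '0' (value 0) x 2^8 = 0
  Digit '1' (value 1) x 2^7 = 128
  Digit '1' (value 1) x 2^6 = 64
  Digit '1' (value 1) x 2^5 = 32
  Digit '1' (value 1) x 2^4 = 16
  Digit '0' (value 0) x 2^3 = 0
  Digit '0' (value 0) x 2^2 = 0
  Digit '0' (value 0) x 2^1 = 0
  Digit '1' (value 1) x 2^0 = 1
Sum = 753

753


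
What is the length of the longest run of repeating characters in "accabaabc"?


Input: "accabaabc"
Scanning for longest run:
  Position 1 ('c'): new char, reset run to 1
  Position 2 ('c'): continues run of 'c', length=2
  Position 3 ('a'): new char, reset run to 1
  Position 4 ('b'): new char, reset run to 1
  Position 5 ('a'): new char, reset run to 1
  Position 6 ('a'): continues run of 'a', length=2
  Position 7 ('b'): new char, reset run to 1
  Position 8 ('c'): new char, reset run to 1
Longest run: 'c' with length 2

2


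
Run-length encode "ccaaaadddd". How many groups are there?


Input: ccaaaadddd
Scanning for consecutive runs:
  Group 1: 'c' x 2 (positions 0-1)
  Group 2: 'a' x 4 (positions 2-5)
  Group 3: 'd' x 4 (positions 6-9)
Total groups: 3

3


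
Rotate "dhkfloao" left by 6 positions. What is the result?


Input: "dhkfloao", rotate left by 6
First 6 characters: "dhkflo"
Remaining characters: "ao"
Concatenate remaining + first: "ao" + "dhkflo" = "aodhkflo"

aodhkflo


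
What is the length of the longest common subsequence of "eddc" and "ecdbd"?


LCS of "eddc" and "ecdbd"
DP table:
           e    c    d    b    d
      0    0    0    0    0    0
  e   0    1    1    1    1    1
  d   0    1    1    2    2    2
  d   0    1    1    2    2    3
  c   0    1    2    2    2    3
LCS length = dp[4][5] = 3

3


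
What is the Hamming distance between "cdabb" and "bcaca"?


Comparing "cdabb" and "bcaca" position by position:
  Position 0: 'c' vs 'b' => differ
  Position 1: 'd' vs 'c' => differ
  Position 2: 'a' vs 'a' => same
  Position 3: 'b' vs 'c' => differ
  Position 4: 'b' vs 'a' => differ
Total differences (Hamming distance): 4

4


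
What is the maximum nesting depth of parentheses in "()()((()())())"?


Input: "()()((()())())"
Tracking depth:
  Position 0 '(': depth becomes 1
  Position 1 ')': depth becomes 0
  Position 2 '(': depth becomes 1
  Position 3 ')': depth becomes 0
  Position 4 '(': depth becomes 1
  Position 5 '(': depth becomes 2
  Position 6 '(': depth becomes 3
  Position 7 ')': depth becomes 2
  Position 8 '(': depth becomes 3
  Position 9 ')': depth becomes 2
  Position 10 ')': depth becomes 1
  Position 11 '(': depth becomes 2
  Position 12 ')': depth becomes 1
  Position 13 ')': depth becomes 0
Maximum depth reached: 3

3


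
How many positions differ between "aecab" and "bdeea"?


Comparing "aecab" and "bdeea" position by position:
  Position 0: 'a' vs 'b' => DIFFER
  Position 1: 'e' vs 'd' => DIFFER
  Position 2: 'c' vs 'e' => DIFFER
  Position 3: 'a' vs 'e' => DIFFER
  Position 4: 'b' vs 'a' => DIFFER
Positions that differ: 5

5


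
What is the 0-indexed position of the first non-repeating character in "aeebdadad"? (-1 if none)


Input: aeebdadad
Character frequencies:
  'a': 3
  'b': 1
  'd': 3
  'e': 2
Scanning left to right for freq == 1:
  Position 0 ('a'): freq=3, skip
  Position 1 ('e'): freq=2, skip
  Position 2 ('e'): freq=2, skip
  Position 3 ('b'): unique! => answer = 3

3


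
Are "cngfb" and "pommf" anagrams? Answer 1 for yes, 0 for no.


Strings: "cngfb", "pommf"
Sorted first:  bcfgn
Sorted second: fmmop
Differ at position 0: 'b' vs 'f' => not anagrams

0


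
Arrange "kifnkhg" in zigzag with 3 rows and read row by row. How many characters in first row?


Zigzag "kifnkhg" into 3 rows:
Placing characters:
  'k' => row 0
  'i' => row 1
  'f' => row 2
  'n' => row 1
  'k' => row 0
  'h' => row 1
  'g' => row 2
Rows:
  Row 0: "kk"
  Row 1: "inh"
  Row 2: "fg"
First row length: 2

2


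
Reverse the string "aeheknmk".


Input: aeheknmk
Reading characters right to left:
  Position 7: 'k'
  Position 6: 'm'
  Position 5: 'n'
  Position 4: 'k'
  Position 3: 'e'
  Position 2: 'h'
  Position 1: 'e'
  Position 0: 'a'
Reversed: kmnkehea

kmnkehea


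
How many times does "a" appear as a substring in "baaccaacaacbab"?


Searching for "a" in "baaccaacaacbab"
Scanning each position:
  Position 0: "b" => no
  Position 1: "a" => MATCH
  Position 2: "a" => MATCH
  Position 3: "c" => no
  Position 4: "c" => no
  Position 5: "a" => MATCH
  Position 6: "a" => MATCH
  Position 7: "c" => no
  Position 8: "a" => MATCH
  Position 9: "a" => MATCH
  Position 10: "c" => no
  Position 11: "b" => no
  Position 12: "a" => MATCH
  Position 13: "b" => no
Total occurrences: 7

7


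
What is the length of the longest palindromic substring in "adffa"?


Input: "adffa"
Checking substrings for palindromes:
  [2:4] "ff" (len 2) => palindrome
Longest palindromic substring: "ff" with length 2

2


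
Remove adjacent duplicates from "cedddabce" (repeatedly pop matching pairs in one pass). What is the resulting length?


Input: cedddabce
Stack-based adjacent duplicate removal:
  Read 'c': push. Stack: c
  Read 'e': push. Stack: ce
  Read 'd': push. Stack: ced
  Read 'd': matches stack top 'd' => pop. Stack: ce
  Read 'd': push. Stack: ced
  Read 'a': push. Stack: ceda
  Read 'b': push. Stack: cedab
  Read 'c': push. Stack: cedabc
  Read 'e': push. Stack: cedabce
Final stack: "cedabce" (length 7)

7


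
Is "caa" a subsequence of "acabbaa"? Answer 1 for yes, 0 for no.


Check if "caa" is a subsequence of "acabbaa"
Greedy scan:
  Position 0 ('a'): no match needed
  Position 1 ('c'): matches sub[0] = 'c'
  Position 2 ('a'): matches sub[1] = 'a'
  Position 3 ('b'): no match needed
  Position 4 ('b'): no match needed
  Position 5 ('a'): matches sub[2] = 'a'
  Position 6 ('a'): no match needed
All 3 characters matched => is a subsequence

1


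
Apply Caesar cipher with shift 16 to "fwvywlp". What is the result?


Caesar cipher: shift "fwvywlp" by 16
  'f' (pos 5) + 16 = pos 21 = 'v'
  'w' (pos 22) + 16 = pos 12 = 'm'
  'v' (pos 21) + 16 = pos 11 = 'l'
  'y' (pos 24) + 16 = pos 14 = 'o'
  'w' (pos 22) + 16 = pos 12 = 'm'
  'l' (pos 11) + 16 = pos 1 = 'b'
  'p' (pos 15) + 16 = pos 5 = 'f'
Result: vmlombf

vmlombf


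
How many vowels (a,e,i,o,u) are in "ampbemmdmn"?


Input: ampbemmdmn
Checking each character:
  'a' at position 0: vowel (running total: 1)
  'm' at position 1: consonant
  'p' at position 2: consonant
  'b' at position 3: consonant
  'e' at position 4: vowel (running total: 2)
  'm' at position 5: consonant
  'm' at position 6: consonant
  'd' at position 7: consonant
  'm' at position 8: consonant
  'n' at position 9: consonant
Total vowels: 2

2


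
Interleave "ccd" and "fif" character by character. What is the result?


Interleaving "ccd" and "fif":
  Position 0: 'c' from first, 'f' from second => "cf"
  Position 1: 'c' from first, 'i' from second => "ci"
  Position 2: 'd' from first, 'f' from second => "df"
Result: cfcidf

cfcidf
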